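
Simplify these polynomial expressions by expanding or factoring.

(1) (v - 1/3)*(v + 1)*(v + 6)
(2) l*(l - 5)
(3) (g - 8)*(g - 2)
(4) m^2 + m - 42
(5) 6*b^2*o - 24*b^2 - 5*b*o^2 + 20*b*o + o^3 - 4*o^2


(1) = v^3 + 20*v^2/3 + 11*v/3 - 2
(2) = l^2 - 5*l
(3) = g^2 - 10*g + 16
(4) = (m - 6)*(m + 7)
(5) = (-3*b + o)*(-2*b + o)*(o - 4)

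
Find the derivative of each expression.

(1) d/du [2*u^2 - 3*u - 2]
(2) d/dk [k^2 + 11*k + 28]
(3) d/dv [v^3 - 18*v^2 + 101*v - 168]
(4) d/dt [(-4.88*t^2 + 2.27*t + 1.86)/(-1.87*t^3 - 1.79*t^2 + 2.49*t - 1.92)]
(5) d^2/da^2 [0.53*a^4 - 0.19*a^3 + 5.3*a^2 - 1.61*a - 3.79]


(1) = 4*u - 3
(2) = 2*k + 11
(3) = 3*v^2 - 36*v + 101
(4) = (-9.1256*t^4 + 8.4898*t^3 + 2.3467*t^2 + 25.398*t - 8.9898)/(3.4969*t^6 + 6.6946*t^5 - 6.1085*t^4 - 1.7334*t^3 + 13.0737*t^2 - 9.5616*t + 3.6864)
(5) = 6.36*a^2 - 1.14*a + 10.6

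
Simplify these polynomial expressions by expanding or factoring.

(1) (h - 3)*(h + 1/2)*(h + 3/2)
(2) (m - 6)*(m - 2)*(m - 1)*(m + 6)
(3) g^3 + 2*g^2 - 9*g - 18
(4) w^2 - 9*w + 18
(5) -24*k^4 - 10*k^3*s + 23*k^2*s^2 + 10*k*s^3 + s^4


(1) = h^3 - h^2 - 21*h/4 - 9/4
(2) = m^4 - 3*m^3 - 34*m^2 + 108*m - 72
(3) = (g - 3)*(g + 2)*(g + 3)
(4) = (w - 6)*(w - 3)
(5) = (-k + s)*(k + s)*(4*k + s)*(6*k + s)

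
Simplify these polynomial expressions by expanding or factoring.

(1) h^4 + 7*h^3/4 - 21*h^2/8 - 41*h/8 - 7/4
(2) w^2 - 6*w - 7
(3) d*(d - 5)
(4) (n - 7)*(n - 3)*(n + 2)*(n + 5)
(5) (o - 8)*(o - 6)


(1) = (h - 7/4)*(h + 1/2)*(h + 1)*(h + 2)
(2) = (w - 7)*(w + 1)
(3) = d^2 - 5*d
(4) = n^4 - 3*n^3 - 39*n^2 + 47*n + 210
(5) = o^2 - 14*o + 48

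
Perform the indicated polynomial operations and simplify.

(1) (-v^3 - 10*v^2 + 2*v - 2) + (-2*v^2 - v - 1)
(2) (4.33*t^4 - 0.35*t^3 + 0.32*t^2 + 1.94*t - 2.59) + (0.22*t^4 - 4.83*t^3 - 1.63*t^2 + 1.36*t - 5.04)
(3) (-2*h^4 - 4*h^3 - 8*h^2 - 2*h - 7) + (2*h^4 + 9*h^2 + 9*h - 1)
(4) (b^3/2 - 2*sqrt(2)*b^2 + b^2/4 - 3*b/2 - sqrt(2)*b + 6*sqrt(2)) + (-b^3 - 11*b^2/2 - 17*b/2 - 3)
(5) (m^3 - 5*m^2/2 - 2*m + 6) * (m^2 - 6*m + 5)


(1) = -v^3 - 12*v^2 + v - 3
(2) = 4.55*t^4 - 5.18*t^3 - 1.31*t^2 + 3.3*t - 7.63
(3) = -4*h^3 + h^2 + 7*h - 8
(4) = -b^3/2 - 21*b^2/4 - 2*sqrt(2)*b^2 - 10*b - sqrt(2)*b - 3 + 6*sqrt(2)
(5) = m^5 - 17*m^4/2 + 18*m^3 + 11*m^2/2 - 46*m + 30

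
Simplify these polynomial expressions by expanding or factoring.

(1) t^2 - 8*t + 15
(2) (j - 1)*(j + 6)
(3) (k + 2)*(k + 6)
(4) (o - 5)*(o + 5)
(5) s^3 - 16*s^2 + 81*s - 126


(1) = (t - 5)*(t - 3)
(2) = j^2 + 5*j - 6
(3) = k^2 + 8*k + 12
(4) = o^2 - 25
(5) = (s - 7)*(s - 6)*(s - 3)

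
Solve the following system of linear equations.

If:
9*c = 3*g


Then:
c = g/3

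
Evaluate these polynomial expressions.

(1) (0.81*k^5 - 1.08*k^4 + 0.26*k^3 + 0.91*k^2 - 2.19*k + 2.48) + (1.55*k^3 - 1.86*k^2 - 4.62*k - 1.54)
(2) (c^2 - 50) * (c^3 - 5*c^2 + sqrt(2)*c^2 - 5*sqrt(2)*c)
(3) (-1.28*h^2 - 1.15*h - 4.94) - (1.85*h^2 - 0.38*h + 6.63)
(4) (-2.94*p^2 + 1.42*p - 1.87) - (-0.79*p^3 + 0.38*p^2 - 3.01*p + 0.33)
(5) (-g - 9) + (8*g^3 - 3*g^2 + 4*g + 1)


(1) = 0.81*k^5 - 1.08*k^4 + 1.81*k^3 - 0.95*k^2 - 6.81*k + 0.94
(2) = c^5 - 5*c^4 + sqrt(2)*c^4 - 50*c^3 - 5*sqrt(2)*c^3 - 50*sqrt(2)*c^2 + 250*c^2 + 250*sqrt(2)*c
(3) = -3.13*h^2 - 0.77*h - 11.57
(4) = 0.79*p^3 - 3.32*p^2 + 4.43*p - 2.2
(5) = 8*g^3 - 3*g^2 + 3*g - 8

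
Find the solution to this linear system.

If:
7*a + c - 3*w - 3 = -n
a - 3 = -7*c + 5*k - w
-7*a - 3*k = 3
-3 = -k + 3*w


Then:
a = -9*w/7 - 12/7
c = 107*w/49 + 138/49
k = 3*w + 3
n = 481*w/49 + 597/49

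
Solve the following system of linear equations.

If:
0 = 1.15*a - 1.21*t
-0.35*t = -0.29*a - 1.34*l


Then:
a = 1.05217391304348*t
l = 0.0334847501622323*t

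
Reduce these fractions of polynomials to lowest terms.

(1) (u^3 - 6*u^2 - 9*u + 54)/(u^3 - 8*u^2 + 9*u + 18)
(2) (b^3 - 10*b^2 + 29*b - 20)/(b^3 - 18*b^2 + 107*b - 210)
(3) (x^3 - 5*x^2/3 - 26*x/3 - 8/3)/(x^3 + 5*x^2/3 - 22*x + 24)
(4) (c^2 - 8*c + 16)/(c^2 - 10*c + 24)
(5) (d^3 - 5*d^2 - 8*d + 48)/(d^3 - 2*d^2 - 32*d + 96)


(1) = (u + 3)/(u + 1)
(2) = (b^2 - 5*b + 4)/(b^2 - 13*b + 42)
(3) = (3*x^3 - 5*x^2 - 26*x - 8)/(3*x^3 + 5*x^2 - 66*x + 72)
(4) = (c - 4)/(c - 6)
(5) = (d + 3)/(d + 6)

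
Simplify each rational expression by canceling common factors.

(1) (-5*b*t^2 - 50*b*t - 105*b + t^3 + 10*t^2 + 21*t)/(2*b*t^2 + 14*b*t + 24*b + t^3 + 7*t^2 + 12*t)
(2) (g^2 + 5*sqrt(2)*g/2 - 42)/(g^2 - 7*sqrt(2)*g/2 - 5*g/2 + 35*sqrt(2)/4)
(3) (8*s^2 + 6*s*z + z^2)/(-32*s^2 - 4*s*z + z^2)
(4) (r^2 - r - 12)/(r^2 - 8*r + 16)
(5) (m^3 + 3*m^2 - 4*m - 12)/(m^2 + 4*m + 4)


(1) = (-5*b*t - 35*b + t^2 + 7*t)/(2*b*t + 8*b + t^2 + 4*t)
(2) = (8*g + 48*sqrt(2))/(8*g - 20)
(3) = (2*s + z)/(-8*s + z)
(4) = (r + 3)/(r - 4)
(5) = (m^2 + m - 6)/(m + 2)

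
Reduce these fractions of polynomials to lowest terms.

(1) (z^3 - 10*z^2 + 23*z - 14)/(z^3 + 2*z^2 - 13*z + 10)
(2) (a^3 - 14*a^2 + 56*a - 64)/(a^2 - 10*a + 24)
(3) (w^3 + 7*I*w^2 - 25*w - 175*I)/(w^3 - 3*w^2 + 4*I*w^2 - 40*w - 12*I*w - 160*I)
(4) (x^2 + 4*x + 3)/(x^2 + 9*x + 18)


(1) = (z - 7)/(z + 5)
(2) = (a^2 - 10*a + 16)/(a - 6)
(3) = (w^2 + w*(-5 + 7*I) - 35*I)/(w^2 + w*(-8 + 4*I) - 32*I)
(4) = (x + 1)/(x + 6)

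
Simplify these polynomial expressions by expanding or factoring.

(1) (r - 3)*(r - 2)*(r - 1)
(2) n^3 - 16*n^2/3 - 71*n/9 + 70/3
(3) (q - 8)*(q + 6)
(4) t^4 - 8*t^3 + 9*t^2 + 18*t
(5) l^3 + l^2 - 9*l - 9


(1) = r^3 - 6*r^2 + 11*r - 6
(2) = (n - 6)*(n - 5/3)*(n + 7/3)
(3) = q^2 - 2*q - 48
(4) = t*(t - 6)*(t - 3)*(t + 1)
(5) = (l - 3)*(l + 1)*(l + 3)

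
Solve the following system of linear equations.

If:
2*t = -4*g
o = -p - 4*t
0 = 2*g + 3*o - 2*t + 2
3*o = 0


Then:
g = -1/3
o = 0
p = -8/3
t = 2/3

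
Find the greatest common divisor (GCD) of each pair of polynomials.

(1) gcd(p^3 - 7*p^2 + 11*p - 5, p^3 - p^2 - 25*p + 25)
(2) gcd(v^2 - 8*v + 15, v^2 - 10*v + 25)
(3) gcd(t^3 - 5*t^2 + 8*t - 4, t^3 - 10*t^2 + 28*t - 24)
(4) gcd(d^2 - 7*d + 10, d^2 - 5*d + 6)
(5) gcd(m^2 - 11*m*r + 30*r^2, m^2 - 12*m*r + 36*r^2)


(1) = p^2 - 6*p + 5
(2) = gcd((v - 5)*(v - 3), (v - 5)^2) = v - 5
(3) = t^2 - 4*t + 4
(4) = gcd((d - 5)*(d - 2), (d - 3)*(d - 2)) = d - 2
(5) = -m + 6*r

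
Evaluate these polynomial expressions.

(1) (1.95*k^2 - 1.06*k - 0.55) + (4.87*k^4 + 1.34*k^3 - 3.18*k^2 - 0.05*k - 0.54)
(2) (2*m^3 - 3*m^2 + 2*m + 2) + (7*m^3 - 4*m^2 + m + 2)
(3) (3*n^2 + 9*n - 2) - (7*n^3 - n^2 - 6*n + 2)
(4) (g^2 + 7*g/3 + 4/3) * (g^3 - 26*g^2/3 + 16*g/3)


(1) = 4.87*k^4 + 1.34*k^3 - 1.23*k^2 - 1.11*k - 1.09
(2) = 9*m^3 - 7*m^2 + 3*m + 4
(3) = -7*n^3 + 4*n^2 + 15*n - 4
(4) = g^5 - 19*g^4/3 - 122*g^3/9 + 8*g^2/9 + 64*g/9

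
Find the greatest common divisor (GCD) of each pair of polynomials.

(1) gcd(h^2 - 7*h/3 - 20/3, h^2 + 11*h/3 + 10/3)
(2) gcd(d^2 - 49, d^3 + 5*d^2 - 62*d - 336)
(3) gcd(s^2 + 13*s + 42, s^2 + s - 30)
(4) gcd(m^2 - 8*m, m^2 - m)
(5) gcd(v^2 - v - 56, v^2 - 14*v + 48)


(1) = gcd((h - 4)*(h + 5/3), (h + 5/3)*(h + 2)) = h + 5/3
(2) = gcd((d - 7)*(d + 7), (d - 8)*(d + 6)*(d + 7)) = d + 7
(3) = s + 6
(4) = gcd(m*(m - 8), m*(m - 1)) = m
(5) = gcd((v - 8)*(v + 7), (v - 8)*(v - 6)) = v - 8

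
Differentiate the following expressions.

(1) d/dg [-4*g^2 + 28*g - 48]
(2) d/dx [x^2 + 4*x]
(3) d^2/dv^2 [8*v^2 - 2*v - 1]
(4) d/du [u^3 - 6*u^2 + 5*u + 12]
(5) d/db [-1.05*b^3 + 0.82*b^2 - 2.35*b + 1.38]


(1) = 28 - 8*g
(2) = 2*x + 4
(3) = 16
(4) = 3*u^2 - 12*u + 5
(5) = -3.15*b^2 + 1.64*b - 2.35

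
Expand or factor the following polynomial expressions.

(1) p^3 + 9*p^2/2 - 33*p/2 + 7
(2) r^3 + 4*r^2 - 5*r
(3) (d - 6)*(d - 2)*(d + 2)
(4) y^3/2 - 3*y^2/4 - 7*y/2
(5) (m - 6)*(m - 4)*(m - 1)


(1) = (p - 2)*(p - 1/2)*(p + 7)
(2) = r*(r - 1)*(r + 5)
(3) = d^3 - 6*d^2 - 4*d + 24
(4) = y*(y/2 + 1)*(y - 7/2)
(5) = m^3 - 11*m^2 + 34*m - 24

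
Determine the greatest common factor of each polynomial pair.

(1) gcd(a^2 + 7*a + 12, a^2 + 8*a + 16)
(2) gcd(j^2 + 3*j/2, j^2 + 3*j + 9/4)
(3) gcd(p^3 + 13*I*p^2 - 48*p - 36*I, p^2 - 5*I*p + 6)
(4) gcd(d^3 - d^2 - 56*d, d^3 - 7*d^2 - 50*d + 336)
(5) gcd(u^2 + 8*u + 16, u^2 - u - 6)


(1) = a + 4
(2) = j + 3/2
(3) = gcd((p + I)*(p + 6*I)^2, (p - 6*I)*(p + I)) = p + I
(4) = gcd(d*(d - 8)*(d + 7), (d - 8)*(d - 6)*(d + 7)) = d^2 - d - 56
(5) = gcd((u + 4)^2, (u - 3)*(u + 2)) = 1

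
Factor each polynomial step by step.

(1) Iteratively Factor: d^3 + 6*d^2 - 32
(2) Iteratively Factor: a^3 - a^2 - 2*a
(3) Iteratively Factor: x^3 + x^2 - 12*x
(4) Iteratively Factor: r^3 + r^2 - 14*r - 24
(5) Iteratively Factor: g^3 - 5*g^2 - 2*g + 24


(1) = (d + 4)*(d^2 + 2*d - 8) = (d + 4)^2*(d - 2)
(2) = (a - 2)*(a^2 + a) = (a - 2)*(a + 1)*(a)
(3) = (x - 3)*(x^2 + 4*x) = x*(x - 3)*(x + 4)
(4) = (r - 4)*(r^2 + 5*r + 6) = (r - 4)*(r + 3)*(r + 2)
(5) = (g + 2)*(g^2 - 7*g + 12) = (g - 3)*(g + 2)*(g - 4)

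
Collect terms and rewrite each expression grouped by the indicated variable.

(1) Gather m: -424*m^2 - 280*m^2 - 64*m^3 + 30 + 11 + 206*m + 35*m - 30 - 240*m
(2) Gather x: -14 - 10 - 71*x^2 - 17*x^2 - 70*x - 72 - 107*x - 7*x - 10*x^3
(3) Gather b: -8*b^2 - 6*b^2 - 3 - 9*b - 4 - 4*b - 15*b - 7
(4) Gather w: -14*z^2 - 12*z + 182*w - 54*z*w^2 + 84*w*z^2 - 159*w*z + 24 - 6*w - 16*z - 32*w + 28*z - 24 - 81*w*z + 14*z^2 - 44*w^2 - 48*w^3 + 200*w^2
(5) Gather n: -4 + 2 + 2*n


(1) = -64*m^3 - 704*m^2 + m + 11
(2) = -10*x^3 - 88*x^2 - 184*x - 96
(3) = -14*b^2 - 28*b - 14
(4) = -48*w^3 + w^2*(156 - 54*z) + w*(84*z^2 - 240*z + 144)
(5) = 2*n - 2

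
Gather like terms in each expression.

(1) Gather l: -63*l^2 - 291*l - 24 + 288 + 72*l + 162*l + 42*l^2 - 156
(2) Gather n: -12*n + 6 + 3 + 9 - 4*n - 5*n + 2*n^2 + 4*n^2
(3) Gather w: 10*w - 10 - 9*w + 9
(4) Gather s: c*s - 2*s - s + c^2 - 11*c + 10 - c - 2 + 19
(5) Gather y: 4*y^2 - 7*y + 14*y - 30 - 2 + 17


(1) = -21*l^2 - 57*l + 108
(2) = 6*n^2 - 21*n + 18
(3) = w - 1
(4) = c^2 - 12*c + s*(c - 3) + 27
(5) = 4*y^2 + 7*y - 15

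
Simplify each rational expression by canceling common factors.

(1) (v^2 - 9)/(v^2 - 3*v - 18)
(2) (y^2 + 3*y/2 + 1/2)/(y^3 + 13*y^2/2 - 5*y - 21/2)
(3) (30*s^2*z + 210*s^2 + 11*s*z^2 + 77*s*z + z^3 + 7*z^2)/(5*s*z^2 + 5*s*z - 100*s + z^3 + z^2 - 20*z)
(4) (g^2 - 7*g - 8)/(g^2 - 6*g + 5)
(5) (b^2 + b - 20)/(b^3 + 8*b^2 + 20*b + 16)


(1) = (v - 3)/(v - 6)
(2) = (2*y + 1)/(2*y^2 + 11*y - 21)
(3) = (6*s*z + 42*s + z^2 + 7*z)/(z^2 + z - 20)
(4) = (g^2 - 7*g - 8)/(g^2 - 6*g + 5)
(5) = (b^2 + b - 20)/(b^3 + 8*b^2 + 20*b + 16)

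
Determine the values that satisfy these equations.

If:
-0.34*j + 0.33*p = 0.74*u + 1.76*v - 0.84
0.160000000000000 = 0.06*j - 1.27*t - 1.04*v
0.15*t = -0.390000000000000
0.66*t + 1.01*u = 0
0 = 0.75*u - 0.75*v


Then:
j = -22.92
p = -13.29
t = -2.60
u = 1.70
v = 1.70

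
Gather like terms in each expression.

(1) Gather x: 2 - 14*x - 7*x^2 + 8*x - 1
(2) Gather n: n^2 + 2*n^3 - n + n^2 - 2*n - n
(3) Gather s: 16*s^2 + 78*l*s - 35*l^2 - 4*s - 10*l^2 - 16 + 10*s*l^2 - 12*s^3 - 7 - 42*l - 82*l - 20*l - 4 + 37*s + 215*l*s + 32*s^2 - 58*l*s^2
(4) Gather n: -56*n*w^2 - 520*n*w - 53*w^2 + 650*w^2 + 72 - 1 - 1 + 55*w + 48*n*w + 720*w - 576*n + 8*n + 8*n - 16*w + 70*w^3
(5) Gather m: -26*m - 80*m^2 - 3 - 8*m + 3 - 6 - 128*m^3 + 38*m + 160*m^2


(1) = -7*x^2 - 6*x + 1
(2) = 2*n^3 + 2*n^2 - 4*n
(3) = -45*l^2 - 144*l - 12*s^3 + s^2*(48 - 58*l) + s*(10*l^2 + 293*l + 33) - 27
(4) = n*(-56*w^2 - 472*w - 560) + 70*w^3 + 597*w^2 + 759*w + 70
(5) = -128*m^3 + 80*m^2 + 4*m - 6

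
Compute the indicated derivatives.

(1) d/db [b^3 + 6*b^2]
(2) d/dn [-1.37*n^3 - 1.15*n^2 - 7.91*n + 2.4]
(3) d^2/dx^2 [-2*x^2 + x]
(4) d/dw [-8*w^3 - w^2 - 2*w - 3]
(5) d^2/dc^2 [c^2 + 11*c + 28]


(1) = 3*b*(b + 4)
(2) = -4.11*n^2 - 2.3*n - 7.91
(3) = -4
(4) = -24*w^2 - 2*w - 2
(5) = 2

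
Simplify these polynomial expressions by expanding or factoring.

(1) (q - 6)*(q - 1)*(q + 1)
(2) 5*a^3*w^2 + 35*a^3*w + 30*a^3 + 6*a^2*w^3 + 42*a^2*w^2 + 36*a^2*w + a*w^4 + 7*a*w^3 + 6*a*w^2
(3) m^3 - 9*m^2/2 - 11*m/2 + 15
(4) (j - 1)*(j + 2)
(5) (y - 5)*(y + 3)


(1) = q^3 - 6*q^2 - q + 6
(2) = (a + w)*(5*a + w)*(w + 6)*(a*w + a)
(3) = (m - 5)*(m - 3/2)*(m + 2)
(4) = j^2 + j - 2
(5) = y^2 - 2*y - 15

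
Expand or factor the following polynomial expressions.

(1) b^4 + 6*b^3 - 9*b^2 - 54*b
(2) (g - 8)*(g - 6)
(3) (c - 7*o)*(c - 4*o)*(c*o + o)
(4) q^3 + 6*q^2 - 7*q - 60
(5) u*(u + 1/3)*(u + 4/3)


(1) = b*(b - 3)*(b + 3)*(b + 6)
(2) = g^2 - 14*g + 48
(3) = c^3*o - 11*c^2*o^2 + c^2*o + 28*c*o^3 - 11*c*o^2 + 28*o^3
(4) = (q - 3)*(q + 4)*(q + 5)
(5) = u^3 + 5*u^2/3 + 4*u/9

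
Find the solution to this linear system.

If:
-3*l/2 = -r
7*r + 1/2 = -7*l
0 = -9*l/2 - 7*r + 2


Then:
No Solution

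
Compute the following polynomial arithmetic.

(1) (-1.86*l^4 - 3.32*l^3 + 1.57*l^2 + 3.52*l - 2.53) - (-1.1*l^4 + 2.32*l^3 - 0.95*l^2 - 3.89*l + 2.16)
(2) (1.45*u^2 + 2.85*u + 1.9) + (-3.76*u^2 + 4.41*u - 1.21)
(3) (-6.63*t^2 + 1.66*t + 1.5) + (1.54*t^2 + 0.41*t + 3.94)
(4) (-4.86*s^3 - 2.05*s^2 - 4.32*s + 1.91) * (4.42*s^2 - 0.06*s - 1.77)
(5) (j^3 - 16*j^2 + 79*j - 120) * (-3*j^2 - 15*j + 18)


(1) = -0.76*l^4 - 5.64*l^3 + 2.52*l^2 + 7.41*l - 4.69
(2) = -2.31*u^2 + 7.26*u + 0.69
(3) = -5.09*t^2 + 2.07*t + 5.44
(4) = -21.4812*s^5 - 8.7694*s^4 - 10.3692*s^3 + 12.3299*s^2 + 7.5318*s - 3.3807
(5) = -3*j^5 + 33*j^4 + 21*j^3 - 1113*j^2 + 3222*j - 2160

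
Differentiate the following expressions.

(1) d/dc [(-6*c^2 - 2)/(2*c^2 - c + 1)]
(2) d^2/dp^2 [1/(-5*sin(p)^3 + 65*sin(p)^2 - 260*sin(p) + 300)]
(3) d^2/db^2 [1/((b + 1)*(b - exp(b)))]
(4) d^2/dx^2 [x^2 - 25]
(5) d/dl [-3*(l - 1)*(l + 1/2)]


(1) = 2*(3*c^2 - 2*c - 1)/(4*c^4 - 4*c^3 + 5*c^2 - 2*c + 1)
(2) = (9*sin(p)^6 - 143*sin(p)^5 + 768*sin(p)^4 - 1280*sin(p)^3 - 1742*sin(p)^2 + 6816*sin(p) - 3848)/(5*(sin(p)^3 - 13*sin(p)^2 + 52*sin(p) - 60)^3)
(3) = (2*(1 - exp(b))^2*(b + 1)^2 + 2*(1 - exp(b))*(b + 1)*(b - exp(b)) + (b + 1)^2*(b - exp(b))*exp(b) + 2*(b - exp(b))^2)/((b + 1)^3*(b - exp(b))^3)
(4) = 2
(5) = 3/2 - 6*l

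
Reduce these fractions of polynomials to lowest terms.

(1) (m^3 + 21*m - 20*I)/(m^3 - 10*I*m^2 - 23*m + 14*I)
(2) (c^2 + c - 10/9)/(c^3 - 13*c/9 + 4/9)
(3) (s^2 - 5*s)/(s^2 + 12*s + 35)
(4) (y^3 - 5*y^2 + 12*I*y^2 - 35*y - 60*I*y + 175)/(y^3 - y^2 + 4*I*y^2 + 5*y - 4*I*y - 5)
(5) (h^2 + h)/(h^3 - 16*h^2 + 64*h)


(1) = (m^2 + I*m + 20)/(m^2 - 9*I*m - 14)
(2) = (9*c^2 + 9*c - 10)/(9*c^3 - 13*c + 4)
(3) = (s^2 - 5*s)/(s^2 + 12*s + 35)
(4) = (y^2 + y*(-5 + 7*I) - 35*I)/(y^2 + y*(-1 - I) + I)
(5) = (h + 1)/(h^2 - 16*h + 64)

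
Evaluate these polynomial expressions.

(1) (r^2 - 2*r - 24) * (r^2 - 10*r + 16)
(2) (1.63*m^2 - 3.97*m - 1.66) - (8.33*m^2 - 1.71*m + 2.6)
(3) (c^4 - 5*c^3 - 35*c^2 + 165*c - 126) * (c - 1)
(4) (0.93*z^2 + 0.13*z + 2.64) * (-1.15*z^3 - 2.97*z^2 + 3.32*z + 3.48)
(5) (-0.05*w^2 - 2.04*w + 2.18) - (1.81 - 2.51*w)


(1) = r^4 - 12*r^3 + 12*r^2 + 208*r - 384
(2) = -6.7*m^2 - 2.26*m - 4.26
(3) = c^5 - 6*c^4 - 30*c^3 + 200*c^2 - 291*c + 126
(4) = -1.0695*z^5 - 2.9116*z^4 - 0.3345*z^3 - 4.1728*z^2 + 9.2172*z + 9.1872
(5) = -0.05*w^2 + 0.47*w + 0.37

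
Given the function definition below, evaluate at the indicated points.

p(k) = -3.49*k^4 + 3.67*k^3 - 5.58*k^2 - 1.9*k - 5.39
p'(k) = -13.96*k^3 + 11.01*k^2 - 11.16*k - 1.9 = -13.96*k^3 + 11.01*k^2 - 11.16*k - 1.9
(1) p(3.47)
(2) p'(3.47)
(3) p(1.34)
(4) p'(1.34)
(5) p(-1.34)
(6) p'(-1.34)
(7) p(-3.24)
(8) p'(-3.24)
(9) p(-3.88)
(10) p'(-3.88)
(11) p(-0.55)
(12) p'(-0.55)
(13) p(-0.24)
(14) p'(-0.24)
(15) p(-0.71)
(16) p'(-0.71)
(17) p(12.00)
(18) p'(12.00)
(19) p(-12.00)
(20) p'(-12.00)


(1) = -431.82
(2) = -491.33
(3) = -20.38
(4) = -30.67
(5) = -32.95
(6) = 66.41
(7) = -567.23
(8) = 624.65
(9) = -1087.35
(10) = 1022.57
(11) = -6.96
(12) = 9.89
(13) = -5.32
(14) = 1.61
(15) = -9.05
(16) = 16.57
(17) = -66858.59
(18) = -22673.26
(19) = -79496.51
(20) = 25840.34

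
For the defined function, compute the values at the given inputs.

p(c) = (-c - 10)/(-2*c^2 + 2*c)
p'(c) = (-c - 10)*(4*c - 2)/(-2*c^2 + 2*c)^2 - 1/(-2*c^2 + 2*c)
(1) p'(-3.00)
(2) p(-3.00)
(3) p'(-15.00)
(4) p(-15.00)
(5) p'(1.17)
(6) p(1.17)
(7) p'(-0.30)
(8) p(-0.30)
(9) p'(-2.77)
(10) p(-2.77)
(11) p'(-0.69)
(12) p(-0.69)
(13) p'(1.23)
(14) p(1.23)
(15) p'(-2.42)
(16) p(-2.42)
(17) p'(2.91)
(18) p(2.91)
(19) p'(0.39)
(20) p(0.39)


(1) = 0.21
(2) = 0.29
(3) = 0.00
(4) = -0.01
(5) = -186.66
(6) = 28.08
(7) = 52.30
(8) = 12.44
(9) = 0.26
(10) = 0.35
(11) = 8.58
(12) = 3.99
(13) = -100.66
(14) = 19.85
(15) = 0.38
(16) = 0.46
(17) = -0.92
(18) = 1.16
(19) = 18.09
(20) = -21.84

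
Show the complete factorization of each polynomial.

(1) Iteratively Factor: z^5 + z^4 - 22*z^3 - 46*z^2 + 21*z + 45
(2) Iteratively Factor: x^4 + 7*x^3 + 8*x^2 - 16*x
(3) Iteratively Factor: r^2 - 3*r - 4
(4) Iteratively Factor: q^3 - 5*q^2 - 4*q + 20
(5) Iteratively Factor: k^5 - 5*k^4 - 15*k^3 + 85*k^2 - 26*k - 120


(1) = (z + 1)*(z^4 - 22*z^2 - 24*z + 45) = (z - 1)*(z + 1)*(z^3 + z^2 - 21*z - 45) = (z - 1)*(z + 1)*(z + 3)*(z^2 - 2*z - 15) = (z - 1)*(z + 1)*(z + 3)^2*(z - 5)
(2) = (x + 4)*(x^3 + 3*x^2 - 4*x) = (x + 4)^2*(x^2 - x) = x*(x + 4)^2*(x - 1)
(3) = (r + 1)*(r - 4)
(4) = (q - 5)*(q^2 - 4) = (q - 5)*(q - 2)*(q + 2)
(5) = (k + 1)*(k^4 - 6*k^3 - 9*k^2 + 94*k - 120) = (k - 2)*(k + 1)*(k^3 - 4*k^2 - 17*k + 60) = (k - 3)*(k - 2)*(k + 1)*(k^2 - k - 20) = (k - 3)*(k - 2)*(k + 1)*(k + 4)*(k - 5)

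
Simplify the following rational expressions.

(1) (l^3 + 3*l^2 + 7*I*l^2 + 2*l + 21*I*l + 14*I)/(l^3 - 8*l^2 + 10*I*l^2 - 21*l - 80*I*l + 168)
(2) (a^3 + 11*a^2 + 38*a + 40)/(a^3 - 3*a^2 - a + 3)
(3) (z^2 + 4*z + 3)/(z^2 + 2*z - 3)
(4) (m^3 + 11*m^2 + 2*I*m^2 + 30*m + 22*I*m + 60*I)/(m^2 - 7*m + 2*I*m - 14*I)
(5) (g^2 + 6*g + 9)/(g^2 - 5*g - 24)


(1) = (l^2 + 3*l + 2)/(l^2 + l*(-8 + 3*I) - 24*I)
(2) = (a^3 + 11*a^2 + 38*a + 40)/(a^3 - 3*a^2 - a + 3)
(3) = (z + 1)/(z - 1)
(4) = (m^2 + 11*m + 30)/(m - 7)
(5) = (g + 3)/(g - 8)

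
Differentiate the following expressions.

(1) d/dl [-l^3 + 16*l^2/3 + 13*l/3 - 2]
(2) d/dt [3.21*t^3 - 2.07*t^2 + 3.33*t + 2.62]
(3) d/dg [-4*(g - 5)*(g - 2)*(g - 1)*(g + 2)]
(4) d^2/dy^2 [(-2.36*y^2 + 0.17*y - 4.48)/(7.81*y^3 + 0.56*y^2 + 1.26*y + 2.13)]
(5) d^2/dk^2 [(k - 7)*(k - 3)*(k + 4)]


(1) = -3*l^2 + 32*l/3 + 13/3
(2) = 9.63*t^2 - 4.14*t + 3.33
(3) = -16*g^3 + 72*g^2 - 8*g - 96
(4) = (-287.901592*y^6 + 62.216022*y^5 - 3135.346368*y^4 + 236.221916*y^3 - 289.99086*y^2 + 426.97368*y - 25.864068)/(476.379541*y^9 + 102.473448*y^8 + 237.912906*y^7 + 423.005111*y^6 + 94.277484*y^5 + 130.43394*y^4 + 117.317511*y^3 + 17.766756*y^2 + 17.149482*y + 9.663597)
(5) = 6*k - 12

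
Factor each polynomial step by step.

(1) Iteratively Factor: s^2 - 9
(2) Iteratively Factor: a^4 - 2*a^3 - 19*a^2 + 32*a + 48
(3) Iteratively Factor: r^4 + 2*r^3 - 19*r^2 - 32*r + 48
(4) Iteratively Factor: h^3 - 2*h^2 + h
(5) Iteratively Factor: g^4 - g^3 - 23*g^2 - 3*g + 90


(1) = (s - 3)*(s + 3)
(2) = (a + 1)*(a^3 - 3*a^2 - 16*a + 48) = (a + 1)*(a + 4)*(a^2 - 7*a + 12) = (a - 4)*(a + 1)*(a + 4)*(a - 3)
(3) = (r + 3)*(r^3 - r^2 - 16*r + 16) = (r - 4)*(r + 3)*(r^2 + 3*r - 4) = (r - 4)*(r + 3)*(r + 4)*(r - 1)
(4) = (h - 1)*(h^2 - h) = (h - 1)^2*(h)
(5) = (g + 3)*(g^3 - 4*g^2 - 11*g + 30) = (g + 3)^2*(g^2 - 7*g + 10) = (g - 2)*(g + 3)^2*(g - 5)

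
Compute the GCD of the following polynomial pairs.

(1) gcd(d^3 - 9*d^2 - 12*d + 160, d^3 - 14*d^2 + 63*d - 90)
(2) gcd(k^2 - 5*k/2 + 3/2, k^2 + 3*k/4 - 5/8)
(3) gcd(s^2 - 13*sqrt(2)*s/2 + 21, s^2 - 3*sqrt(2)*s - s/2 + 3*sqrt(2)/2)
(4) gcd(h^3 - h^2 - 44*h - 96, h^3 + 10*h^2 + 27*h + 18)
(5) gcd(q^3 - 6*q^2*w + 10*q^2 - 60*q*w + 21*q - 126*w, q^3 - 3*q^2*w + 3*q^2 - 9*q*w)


(1) = gcd((d - 8)*(d - 5)*(d + 4), (d - 6)*(d - 5)*(d - 3)) = d - 5
(2) = 1
(3) = gcd((s - 7*sqrt(2)/2)*(s - 3*sqrt(2)), (s - 1/2)*(s - 3*sqrt(2))) = s - 3*sqrt(2)
(4) = h + 3
(5) = q + 3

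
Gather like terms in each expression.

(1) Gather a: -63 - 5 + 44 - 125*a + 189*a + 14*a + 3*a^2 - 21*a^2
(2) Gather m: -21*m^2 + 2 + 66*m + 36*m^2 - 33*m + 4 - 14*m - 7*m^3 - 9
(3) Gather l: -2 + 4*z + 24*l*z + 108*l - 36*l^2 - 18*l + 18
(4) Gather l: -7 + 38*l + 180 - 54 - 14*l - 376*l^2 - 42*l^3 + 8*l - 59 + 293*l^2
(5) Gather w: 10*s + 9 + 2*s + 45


(1) = -18*a^2 + 78*a - 24
(2) = -7*m^3 + 15*m^2 + 19*m - 3
(3) = -36*l^2 + l*(24*z + 90) + 4*z + 16
(4) = -42*l^3 - 83*l^2 + 32*l + 60
(5) = 12*s + 54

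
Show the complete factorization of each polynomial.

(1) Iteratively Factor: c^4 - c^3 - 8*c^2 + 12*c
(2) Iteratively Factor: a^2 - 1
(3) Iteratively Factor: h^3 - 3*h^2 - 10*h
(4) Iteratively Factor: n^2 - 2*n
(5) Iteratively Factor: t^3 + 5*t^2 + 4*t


(1) = (c - 2)*(c^3 + c^2 - 6*c) = (c - 2)^2*(c^2 + 3*c) = c*(c - 2)^2*(c + 3)
(2) = (a - 1)*(a + 1)
(3) = (h + 2)*(h^2 - 5*h) = (h - 5)*(h + 2)*(h)
(4) = (n)*(n - 2)
(5) = (t + 4)*(t^2 + t) = (t + 1)*(t + 4)*(t)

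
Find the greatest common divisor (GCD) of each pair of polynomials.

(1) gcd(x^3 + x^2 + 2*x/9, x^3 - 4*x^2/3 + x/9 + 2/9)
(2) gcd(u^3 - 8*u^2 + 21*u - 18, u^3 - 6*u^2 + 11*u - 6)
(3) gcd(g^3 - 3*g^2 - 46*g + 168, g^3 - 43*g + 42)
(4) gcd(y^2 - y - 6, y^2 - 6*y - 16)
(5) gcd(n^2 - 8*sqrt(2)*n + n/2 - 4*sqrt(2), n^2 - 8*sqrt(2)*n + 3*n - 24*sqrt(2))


(1) = gcd(x*(x + 1/3)*(x + 2/3), (x - 1)*(x - 2/3)*(x + 1/3)) = x + 1/3
(2) = gcd((u - 3)^2*(u - 2), (u - 3)*(u - 2)*(u - 1)) = u^2 - 5*u + 6
(3) = gcd((g - 6)*(g - 4)*(g + 7), (g - 6)*(g - 1)*(g + 7)) = g^2 + g - 42
(4) = y + 2
(5) = n - 8*sqrt(2)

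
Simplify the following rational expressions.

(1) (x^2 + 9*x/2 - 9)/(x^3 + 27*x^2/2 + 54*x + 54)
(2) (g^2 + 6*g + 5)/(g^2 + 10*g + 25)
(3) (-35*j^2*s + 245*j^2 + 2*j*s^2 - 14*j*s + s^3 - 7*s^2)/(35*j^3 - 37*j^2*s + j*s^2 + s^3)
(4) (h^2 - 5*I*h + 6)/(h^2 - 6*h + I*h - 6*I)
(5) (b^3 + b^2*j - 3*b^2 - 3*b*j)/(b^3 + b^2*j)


(1) = (2*x - 3)/(2*x^2 + 15*x + 18)
(2) = (g + 1)/(g + 5)
(3) = (s - 7)/(-j + s)
(4) = (h - 6*I)/(h - 6)
(5) = (b - 3)/b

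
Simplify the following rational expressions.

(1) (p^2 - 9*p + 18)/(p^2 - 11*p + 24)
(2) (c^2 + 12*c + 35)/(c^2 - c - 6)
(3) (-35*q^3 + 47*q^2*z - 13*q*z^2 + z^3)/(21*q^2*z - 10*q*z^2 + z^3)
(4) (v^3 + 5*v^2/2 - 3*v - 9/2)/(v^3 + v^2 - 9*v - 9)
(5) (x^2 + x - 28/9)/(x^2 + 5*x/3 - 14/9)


(1) = (p - 6)/(p - 8)
(2) = (c^2 + 12*c + 35)/(c^2 - c - 6)
(3) = (5*q^2 - 6*q*z + z^2)/(-3*q*z + z^2)
(4) = (2*v - 3)/(2*v - 6)
(5) = (3*x - 4)/(3*x - 2)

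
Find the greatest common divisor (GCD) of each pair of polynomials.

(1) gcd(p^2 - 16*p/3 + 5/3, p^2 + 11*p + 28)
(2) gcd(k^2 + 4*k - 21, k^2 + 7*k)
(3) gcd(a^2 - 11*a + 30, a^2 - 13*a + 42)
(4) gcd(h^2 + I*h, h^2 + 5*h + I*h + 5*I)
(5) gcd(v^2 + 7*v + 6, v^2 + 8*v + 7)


(1) = 1
(2) = gcd((k - 3)*(k + 7), k*(k + 7)) = k + 7
(3) = a - 6
(4) = gcd(h*(h + I), (h + 5)*(h + I)) = h + I
(5) = gcd((v + 1)*(v + 6), (v + 1)*(v + 7)) = v + 1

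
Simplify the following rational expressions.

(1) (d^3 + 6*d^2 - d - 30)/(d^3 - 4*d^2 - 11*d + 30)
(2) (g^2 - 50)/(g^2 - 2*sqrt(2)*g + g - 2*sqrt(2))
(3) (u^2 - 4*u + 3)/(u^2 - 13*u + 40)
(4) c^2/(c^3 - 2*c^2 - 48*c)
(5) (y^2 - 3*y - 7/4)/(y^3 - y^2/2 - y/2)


(1) = (d + 5)/(d - 5)
(2) = (g^2 - 50)/(g^2 + g*(1 - 2*sqrt(2)) - 2*sqrt(2))
(3) = (u^2 - 4*u + 3)/(u^2 - 13*u + 40)
(4) = c/(c^2 - 2*c - 48)
(5) = (2*y - 7)/(2*y^2 - 2*y)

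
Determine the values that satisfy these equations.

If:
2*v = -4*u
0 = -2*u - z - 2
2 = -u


Then:
u = -2
v = 4
z = 2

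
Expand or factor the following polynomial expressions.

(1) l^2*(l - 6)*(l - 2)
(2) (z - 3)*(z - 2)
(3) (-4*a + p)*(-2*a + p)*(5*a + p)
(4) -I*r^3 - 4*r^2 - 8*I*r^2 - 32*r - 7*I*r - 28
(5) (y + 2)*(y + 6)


(1) = l^4 - 8*l^3 + 12*l^2
(2) = z^2 - 5*z + 6
(3) = 40*a^3 - 22*a^2*p - a*p^2 + p^3
(4) = (r + 7)*(r - 4*I)*(-I*r - I)
(5) = y^2 + 8*y + 12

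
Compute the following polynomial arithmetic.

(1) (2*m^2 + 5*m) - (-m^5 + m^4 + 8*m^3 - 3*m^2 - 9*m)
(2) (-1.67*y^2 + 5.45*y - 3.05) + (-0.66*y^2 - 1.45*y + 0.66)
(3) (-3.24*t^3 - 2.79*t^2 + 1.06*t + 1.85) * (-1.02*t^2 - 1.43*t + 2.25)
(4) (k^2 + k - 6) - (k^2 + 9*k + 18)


(1) = m^5 - m^4 - 8*m^3 + 5*m^2 + 14*m
(2) = -2.33*y^2 + 4.0*y - 2.39
(3) = 3.3048*t^5 + 7.479*t^4 - 4.3815*t^3 - 9.6803*t^2 - 0.2605*t + 4.1625
(4) = -8*k - 24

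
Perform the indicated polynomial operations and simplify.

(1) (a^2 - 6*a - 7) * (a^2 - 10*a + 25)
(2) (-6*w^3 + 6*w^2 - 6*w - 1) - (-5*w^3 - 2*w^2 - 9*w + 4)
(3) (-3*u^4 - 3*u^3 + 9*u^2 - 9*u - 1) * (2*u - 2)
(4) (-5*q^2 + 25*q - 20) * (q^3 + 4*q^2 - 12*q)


(1) = a^4 - 16*a^3 + 78*a^2 - 80*a - 175
(2) = -w^3 + 8*w^2 + 3*w - 5
(3) = -6*u^5 + 24*u^3 - 36*u^2 + 16*u + 2
(4) = -5*q^5 + 5*q^4 + 140*q^3 - 380*q^2 + 240*q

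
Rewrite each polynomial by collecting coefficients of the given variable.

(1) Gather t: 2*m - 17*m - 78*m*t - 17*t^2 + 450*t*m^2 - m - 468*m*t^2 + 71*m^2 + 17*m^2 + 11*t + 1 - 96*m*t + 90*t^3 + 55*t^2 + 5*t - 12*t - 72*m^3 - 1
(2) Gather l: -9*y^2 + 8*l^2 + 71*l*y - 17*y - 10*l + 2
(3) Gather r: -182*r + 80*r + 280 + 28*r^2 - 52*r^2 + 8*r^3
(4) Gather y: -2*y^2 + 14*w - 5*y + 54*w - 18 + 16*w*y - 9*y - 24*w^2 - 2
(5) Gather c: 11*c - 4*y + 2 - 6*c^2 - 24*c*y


(1) = -72*m^3 + 88*m^2 - 16*m + 90*t^3 + t^2*(38 - 468*m) + t*(450*m^2 - 174*m + 4)
(2) = 8*l^2 + l*(71*y - 10) - 9*y^2 - 17*y + 2
(3) = 8*r^3 - 24*r^2 - 102*r + 280
(4) = -24*w^2 + 68*w - 2*y^2 + y*(16*w - 14) - 20
(5) = -6*c^2 + c*(11 - 24*y) - 4*y + 2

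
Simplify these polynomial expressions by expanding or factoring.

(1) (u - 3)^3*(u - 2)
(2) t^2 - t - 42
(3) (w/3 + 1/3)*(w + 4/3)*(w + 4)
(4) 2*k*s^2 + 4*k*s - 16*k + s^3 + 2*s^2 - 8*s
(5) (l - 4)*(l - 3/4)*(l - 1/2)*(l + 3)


(1) = u^4 - 11*u^3 + 45*u^2 - 81*u + 54
(2) = (t - 7)*(t + 6)
(3) = w^3/3 + 19*w^2/9 + 32*w/9 + 16/9
(4) = (2*k + s)*(s - 2)*(s + 4)
(5) = l^4 - 9*l^3/4 - 83*l^2/8 + 117*l/8 - 9/2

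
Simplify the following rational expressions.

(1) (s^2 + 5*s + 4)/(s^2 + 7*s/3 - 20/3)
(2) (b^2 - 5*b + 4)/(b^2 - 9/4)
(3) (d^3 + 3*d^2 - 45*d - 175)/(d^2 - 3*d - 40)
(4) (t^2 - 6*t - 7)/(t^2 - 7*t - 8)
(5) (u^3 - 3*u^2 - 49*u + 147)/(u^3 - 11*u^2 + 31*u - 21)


(1) = (3*s + 3)/(3*s - 5)
(2) = (4*b^2 - 20*b + 16)/(4*b^2 - 9)
(3) = (d^2 - 2*d - 35)/(d - 8)
(4) = (t - 7)/(t - 8)
(5) = (u + 7)/(u - 1)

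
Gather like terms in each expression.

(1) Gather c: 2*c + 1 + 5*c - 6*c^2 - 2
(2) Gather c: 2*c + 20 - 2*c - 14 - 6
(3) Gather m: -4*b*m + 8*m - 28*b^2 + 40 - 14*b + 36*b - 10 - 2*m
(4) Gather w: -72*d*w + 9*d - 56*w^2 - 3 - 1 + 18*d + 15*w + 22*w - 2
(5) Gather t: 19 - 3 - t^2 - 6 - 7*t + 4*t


(1) = -6*c^2 + 7*c - 1
(2) = 0
(3) = -28*b^2 + 22*b + m*(6 - 4*b) + 30
(4) = 27*d - 56*w^2 + w*(37 - 72*d) - 6
(5) = -t^2 - 3*t + 10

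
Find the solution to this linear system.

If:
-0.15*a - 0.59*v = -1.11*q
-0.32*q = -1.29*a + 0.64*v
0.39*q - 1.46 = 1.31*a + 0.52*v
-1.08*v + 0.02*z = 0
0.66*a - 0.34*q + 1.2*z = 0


Then:
No Solution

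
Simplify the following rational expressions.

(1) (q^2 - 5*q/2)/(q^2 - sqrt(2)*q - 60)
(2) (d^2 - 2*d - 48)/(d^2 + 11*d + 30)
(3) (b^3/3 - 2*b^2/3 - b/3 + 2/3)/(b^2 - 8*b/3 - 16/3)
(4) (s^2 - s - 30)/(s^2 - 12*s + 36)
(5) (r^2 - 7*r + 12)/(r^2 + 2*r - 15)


(1) = (2*q^2 - 5*q)/(2*q^2 - 2*sqrt(2)*q - 120)
(2) = (d - 8)/(d + 5)
(3) = (b^3 - 2*b^2 - b + 2)/(3*b^2 - 8*b - 16)
(4) = (s + 5)/(s - 6)
(5) = (r - 4)/(r + 5)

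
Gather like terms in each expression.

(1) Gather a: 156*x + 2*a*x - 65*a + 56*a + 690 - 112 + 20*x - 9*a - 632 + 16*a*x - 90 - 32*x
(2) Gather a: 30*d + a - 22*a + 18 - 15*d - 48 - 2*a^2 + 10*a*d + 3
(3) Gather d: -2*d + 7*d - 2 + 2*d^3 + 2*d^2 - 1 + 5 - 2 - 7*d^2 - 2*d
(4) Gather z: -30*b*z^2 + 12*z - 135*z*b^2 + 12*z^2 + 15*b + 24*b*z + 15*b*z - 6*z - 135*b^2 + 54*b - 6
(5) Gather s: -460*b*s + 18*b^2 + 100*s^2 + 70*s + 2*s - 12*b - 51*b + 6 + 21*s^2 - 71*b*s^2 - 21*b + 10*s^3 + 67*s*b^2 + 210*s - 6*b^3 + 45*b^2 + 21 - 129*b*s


(1) = a*(18*x - 18) + 144*x - 144
(2) = -2*a^2 + a*(10*d - 21) + 15*d - 27
(3) = 2*d^3 - 5*d^2 + 3*d
(4) = -135*b^2 + 69*b + z^2*(12 - 30*b) + z*(-135*b^2 + 39*b + 6) - 6
(5) = -6*b^3 + 63*b^2 - 84*b + 10*s^3 + s^2*(121 - 71*b) + s*(67*b^2 - 589*b + 282) + 27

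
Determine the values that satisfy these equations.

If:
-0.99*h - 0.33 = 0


Then:
h = -0.33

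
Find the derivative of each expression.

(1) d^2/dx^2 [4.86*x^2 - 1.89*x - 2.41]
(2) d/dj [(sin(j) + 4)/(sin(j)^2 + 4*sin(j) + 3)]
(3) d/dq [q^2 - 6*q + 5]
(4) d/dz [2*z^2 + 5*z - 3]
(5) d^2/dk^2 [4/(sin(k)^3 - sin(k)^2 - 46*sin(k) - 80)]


(1) = 9.72000000000000
(2) = (-8*sin(j) + cos(j)^2 - 14)*cos(j)/(sin(j)^2 + 4*sin(j) + 3)^2
(3) = 2*q - 6
(4) = 4*z + 5
(5) = 4*(9*sin(k)^6 - 11*sin(k)^5 - 100*sin(k)^4 + 874*sin(k)^3 + 2066*sin(k)^2 - 4436*sin(k) - 4072)/(-sin(k)^3 + sin(k)^2 + 46*sin(k) + 80)^3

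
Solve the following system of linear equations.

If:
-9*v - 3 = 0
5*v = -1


Then:
No Solution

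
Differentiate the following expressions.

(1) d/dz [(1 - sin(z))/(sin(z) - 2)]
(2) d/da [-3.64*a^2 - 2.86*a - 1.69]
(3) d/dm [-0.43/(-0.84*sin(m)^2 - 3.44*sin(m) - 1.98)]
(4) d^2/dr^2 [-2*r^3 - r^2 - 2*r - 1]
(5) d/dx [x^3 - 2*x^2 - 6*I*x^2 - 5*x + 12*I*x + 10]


(1) = cos(z)/(sin(z) - 2)^2
(2) = -7.28*a - 2.86
(3) = -(0.7224*sin(m) + 1.4792)*cos(m)/(0.84*sin(m)^2 + 3.44*sin(m) + 1.98)^2
(4) = -12*r - 2
(5) = 3*x^2 - 4*x - 12*I*x - 5 + 12*I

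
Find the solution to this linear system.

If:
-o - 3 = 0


Then:
o = -3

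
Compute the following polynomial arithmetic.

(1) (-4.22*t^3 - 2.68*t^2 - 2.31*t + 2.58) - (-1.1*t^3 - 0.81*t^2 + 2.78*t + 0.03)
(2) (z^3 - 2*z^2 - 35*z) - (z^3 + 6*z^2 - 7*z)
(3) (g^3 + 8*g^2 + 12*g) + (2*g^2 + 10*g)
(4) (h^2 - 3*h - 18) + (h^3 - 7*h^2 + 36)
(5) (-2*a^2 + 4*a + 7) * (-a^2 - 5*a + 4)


(1) = -3.12*t^3 - 1.87*t^2 - 5.09*t + 2.55
(2) = -8*z^2 - 28*z
(3) = g^3 + 10*g^2 + 22*g
(4) = h^3 - 6*h^2 - 3*h + 18
(5) = 2*a^4 + 6*a^3 - 35*a^2 - 19*a + 28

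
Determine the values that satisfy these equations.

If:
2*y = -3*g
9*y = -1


Then:
g = 2/27
y = -1/9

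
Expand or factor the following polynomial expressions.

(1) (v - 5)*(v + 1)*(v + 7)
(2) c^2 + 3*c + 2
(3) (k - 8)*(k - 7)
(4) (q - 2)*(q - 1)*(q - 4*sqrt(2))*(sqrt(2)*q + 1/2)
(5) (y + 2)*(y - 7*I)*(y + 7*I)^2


(1) = v^3 + 3*v^2 - 33*v - 35
(2) = (c + 1)*(c + 2)
(3) = k^2 - 15*k + 56
(4) = sqrt(2)*q^4 - 15*q^3/2 - 3*sqrt(2)*q^3 + 45*q^2/2 - 15*q + 6*sqrt(2)*q - 4*sqrt(2)
(5) = y^4 + 2*y^3 + 7*I*y^3 + 49*y^2 + 14*I*y^2 + 98*y + 343*I*y + 686*I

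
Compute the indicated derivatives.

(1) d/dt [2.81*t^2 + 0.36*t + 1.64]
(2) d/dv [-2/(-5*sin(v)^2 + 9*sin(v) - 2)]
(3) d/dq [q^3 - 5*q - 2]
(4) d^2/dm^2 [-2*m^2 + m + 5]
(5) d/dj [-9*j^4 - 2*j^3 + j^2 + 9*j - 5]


(1) = 5.62*t + 0.36
(2) = 2*(9 - 10*sin(v))*cos(v)/(5*sin(v)^2 - 9*sin(v) + 2)^2
(3) = 3*q^2 - 5
(4) = -4
(5) = -36*j^3 - 6*j^2 + 2*j + 9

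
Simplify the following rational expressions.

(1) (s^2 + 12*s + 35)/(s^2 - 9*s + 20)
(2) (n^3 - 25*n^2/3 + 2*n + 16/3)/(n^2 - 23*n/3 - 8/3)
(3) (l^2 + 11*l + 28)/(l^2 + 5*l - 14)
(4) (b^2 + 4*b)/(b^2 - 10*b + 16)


(1) = (s^2 + 12*s + 35)/(s^2 - 9*s + 20)
(2) = (3*n^2 - n - 2)/(3*n + 1)
(3) = (l + 4)/(l - 2)
(4) = (b^2 + 4*b)/(b^2 - 10*b + 16)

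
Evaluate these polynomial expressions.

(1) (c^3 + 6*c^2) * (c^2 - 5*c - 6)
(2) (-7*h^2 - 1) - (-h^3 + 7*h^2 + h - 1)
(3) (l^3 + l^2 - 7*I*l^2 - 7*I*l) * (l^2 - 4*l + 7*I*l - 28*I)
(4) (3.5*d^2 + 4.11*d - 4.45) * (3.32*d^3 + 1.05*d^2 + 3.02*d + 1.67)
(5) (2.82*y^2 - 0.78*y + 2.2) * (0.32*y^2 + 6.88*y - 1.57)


(1) = c^5 + c^4 - 36*c^3 - 36*c^2
(2) = h^3 - 14*h^2 - h
(3) = l^5 - 3*l^4 + 45*l^3 - 147*l^2 - 196*l
(4) = 11.62*d^5 + 17.3202*d^4 + 0.1115*d^3 + 13.5847*d^2 - 6.5753*d - 7.4315
(5) = 0.9024*y^4 + 19.152*y^3 - 9.0898*y^2 + 16.3606*y - 3.454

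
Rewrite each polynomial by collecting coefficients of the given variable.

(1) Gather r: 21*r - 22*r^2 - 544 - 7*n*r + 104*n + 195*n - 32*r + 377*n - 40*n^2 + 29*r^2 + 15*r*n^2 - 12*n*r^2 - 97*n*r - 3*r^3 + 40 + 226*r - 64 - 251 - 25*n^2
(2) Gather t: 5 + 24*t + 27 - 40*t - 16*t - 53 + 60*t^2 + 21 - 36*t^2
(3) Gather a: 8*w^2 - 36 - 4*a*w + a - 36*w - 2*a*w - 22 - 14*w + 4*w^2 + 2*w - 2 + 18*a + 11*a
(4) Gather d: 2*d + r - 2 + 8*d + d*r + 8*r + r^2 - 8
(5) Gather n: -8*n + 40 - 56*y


(1) = -65*n^2 + 676*n - 3*r^3 + r^2*(7 - 12*n) + r*(15*n^2 - 104*n + 215) - 819
(2) = 24*t^2 - 32*t
(3) = a*(30 - 6*w) + 12*w^2 - 48*w - 60
(4) = d*(r + 10) + r^2 + 9*r - 10
(5) = -8*n - 56*y + 40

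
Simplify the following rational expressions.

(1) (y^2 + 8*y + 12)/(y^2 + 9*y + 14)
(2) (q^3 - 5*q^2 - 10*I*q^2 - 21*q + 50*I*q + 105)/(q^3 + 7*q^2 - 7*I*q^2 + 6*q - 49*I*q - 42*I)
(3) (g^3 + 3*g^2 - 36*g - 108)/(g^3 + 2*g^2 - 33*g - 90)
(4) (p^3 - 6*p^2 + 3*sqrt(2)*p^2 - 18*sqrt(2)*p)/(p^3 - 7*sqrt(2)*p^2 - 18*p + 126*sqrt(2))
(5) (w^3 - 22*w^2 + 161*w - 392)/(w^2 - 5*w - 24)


(1) = (y + 6)/(y + 7)
(2) = (q^2 + q*(-5 - 3*I) + 15*I)/(q^2 + 7*q + 6)
(3) = (g + 6)/(g + 5)
(4) = (p^2 - 6*p)/(p^2 - 10*sqrt(2)*p + 42)
(5) = (w^2 - 14*w + 49)/(w + 3)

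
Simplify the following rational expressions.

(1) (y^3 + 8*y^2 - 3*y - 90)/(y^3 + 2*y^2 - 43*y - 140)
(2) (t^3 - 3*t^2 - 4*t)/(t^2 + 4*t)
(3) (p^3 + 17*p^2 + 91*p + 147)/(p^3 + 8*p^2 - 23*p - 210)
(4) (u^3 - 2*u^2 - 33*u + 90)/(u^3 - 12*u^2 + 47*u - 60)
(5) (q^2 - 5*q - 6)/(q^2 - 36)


(1) = (y^2 + 3*y - 18)/(y^2 - 3*y - 28)
(2) = (t^2 - 3*t - 4)/(t + 4)
(3) = (p^2 + 10*p + 21)/(p^2 + p - 30)
(4) = (u + 6)/(u - 4)
(5) = (q + 1)/(q + 6)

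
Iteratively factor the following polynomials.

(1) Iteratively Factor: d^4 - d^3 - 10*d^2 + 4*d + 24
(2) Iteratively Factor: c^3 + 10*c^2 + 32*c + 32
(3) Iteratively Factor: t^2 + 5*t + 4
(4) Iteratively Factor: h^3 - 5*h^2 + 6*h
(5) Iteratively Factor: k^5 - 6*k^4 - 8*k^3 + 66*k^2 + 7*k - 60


(1) = (d + 2)*(d^3 - 3*d^2 - 4*d + 12) = (d - 2)*(d + 2)*(d^2 - d - 6) = (d - 2)*(d + 2)^2*(d - 3)
(2) = (c + 4)*(c^2 + 6*c + 8) = (c + 4)^2*(c + 2)
(3) = (t + 4)*(t + 1)
(4) = (h)*(h^2 - 5*h + 6) = h*(h - 3)*(h - 2)
(5) = (k - 4)*(k^4 - 2*k^3 - 16*k^2 + 2*k + 15) = (k - 5)*(k - 4)*(k^3 + 3*k^2 - k - 3) = (k - 5)*(k - 4)*(k + 3)*(k^2 - 1) = (k - 5)*(k - 4)*(k + 1)*(k + 3)*(k - 1)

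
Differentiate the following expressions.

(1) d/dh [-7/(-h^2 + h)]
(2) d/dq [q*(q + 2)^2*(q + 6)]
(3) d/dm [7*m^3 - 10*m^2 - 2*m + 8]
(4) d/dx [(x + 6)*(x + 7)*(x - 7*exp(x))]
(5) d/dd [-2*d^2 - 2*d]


(1) = 7*(1 - 2*h)/(h^2*(h - 1)^2)
(2) = 4*q^3 + 30*q^2 + 56*q + 24
(3) = 21*m^2 - 20*m - 2
(4) = -7*x^2*exp(x) + 3*x^2 - 105*x*exp(x) + 26*x - 385*exp(x) + 42
(5) = -4*d - 2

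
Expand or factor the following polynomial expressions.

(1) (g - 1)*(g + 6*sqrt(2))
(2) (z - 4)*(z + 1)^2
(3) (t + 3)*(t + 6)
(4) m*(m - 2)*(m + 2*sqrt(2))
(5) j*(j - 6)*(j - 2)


(1) = g^2 - g + 6*sqrt(2)*g - 6*sqrt(2)
(2) = z^3 - 2*z^2 - 7*z - 4
(3) = t^2 + 9*t + 18
(4) = m^3 - 2*m^2 + 2*sqrt(2)*m^2 - 4*sqrt(2)*m
(5) = j^3 - 8*j^2 + 12*j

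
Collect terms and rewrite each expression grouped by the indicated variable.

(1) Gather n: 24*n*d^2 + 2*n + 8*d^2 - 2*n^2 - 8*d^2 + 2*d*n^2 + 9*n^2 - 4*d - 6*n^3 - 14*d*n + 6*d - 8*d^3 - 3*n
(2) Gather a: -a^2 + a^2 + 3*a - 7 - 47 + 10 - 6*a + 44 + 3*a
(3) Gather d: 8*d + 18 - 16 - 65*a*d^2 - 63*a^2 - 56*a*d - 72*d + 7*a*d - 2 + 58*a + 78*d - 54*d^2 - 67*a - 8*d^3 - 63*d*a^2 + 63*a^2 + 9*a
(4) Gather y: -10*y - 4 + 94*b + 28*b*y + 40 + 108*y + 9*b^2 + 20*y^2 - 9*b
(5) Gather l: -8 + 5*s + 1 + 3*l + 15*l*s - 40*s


(1) = -8*d^3 + 2*d - 6*n^3 + n^2*(2*d + 7) + n*(24*d^2 - 14*d - 1)
(2) = 0
(3) = -8*d^3 + d^2*(-65*a - 54) + d*(-63*a^2 - 49*a + 14)
(4) = 9*b^2 + 85*b + 20*y^2 + y*(28*b + 98) + 36
(5) = l*(15*s + 3) - 35*s - 7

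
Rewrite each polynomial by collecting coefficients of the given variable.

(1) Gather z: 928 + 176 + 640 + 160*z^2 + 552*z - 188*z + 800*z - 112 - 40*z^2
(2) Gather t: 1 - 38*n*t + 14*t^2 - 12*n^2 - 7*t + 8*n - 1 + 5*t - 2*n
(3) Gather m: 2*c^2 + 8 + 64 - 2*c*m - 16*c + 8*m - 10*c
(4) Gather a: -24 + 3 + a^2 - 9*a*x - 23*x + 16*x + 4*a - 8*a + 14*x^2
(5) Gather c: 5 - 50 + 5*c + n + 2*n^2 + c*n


(1) = 120*z^2 + 1164*z + 1632
(2) = -12*n^2 + 6*n + 14*t^2 + t*(-38*n - 2)
(3) = 2*c^2 - 26*c + m*(8 - 2*c) + 72
(4) = a^2 + a*(-9*x - 4) + 14*x^2 - 7*x - 21
(5) = c*(n + 5) + 2*n^2 + n - 45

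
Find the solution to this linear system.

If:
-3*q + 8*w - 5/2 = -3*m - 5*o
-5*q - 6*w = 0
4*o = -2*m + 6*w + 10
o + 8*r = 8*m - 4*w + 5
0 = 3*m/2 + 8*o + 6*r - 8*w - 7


Then:
m = -22829/5926
o = 11236/2963
q = 1503/2963
r = -82727/23704
w = -2505/5926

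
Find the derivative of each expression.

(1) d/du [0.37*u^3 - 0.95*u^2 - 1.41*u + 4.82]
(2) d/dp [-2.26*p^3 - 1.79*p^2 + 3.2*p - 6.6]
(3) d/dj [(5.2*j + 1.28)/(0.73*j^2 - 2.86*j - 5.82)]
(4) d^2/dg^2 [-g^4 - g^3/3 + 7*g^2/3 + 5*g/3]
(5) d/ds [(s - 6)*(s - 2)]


(1) = 1.11*u^2 - 1.9*u - 1.41
(2) = -6.78*p^2 - 3.58*p + 3.2
(3) = (3.796*j^2 - 14.872*j - (1.46*j - 2.86)*(5.2*j + 1.28) - 30.264)/(-0.73*j^2 + 2.86*j + 5.82)^2
(4) = -12*g^2 - 2*g + 14/3
(5) = 2*s - 8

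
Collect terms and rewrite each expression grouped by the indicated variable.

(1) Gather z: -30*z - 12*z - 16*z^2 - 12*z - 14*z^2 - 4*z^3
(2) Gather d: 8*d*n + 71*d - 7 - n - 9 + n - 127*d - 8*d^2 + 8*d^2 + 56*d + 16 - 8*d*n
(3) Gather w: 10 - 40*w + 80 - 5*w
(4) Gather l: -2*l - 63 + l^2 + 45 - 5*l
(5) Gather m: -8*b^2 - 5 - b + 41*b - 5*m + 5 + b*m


(1) = -4*z^3 - 30*z^2 - 54*z
(2) = 0
(3) = 90 - 45*w
(4) = l^2 - 7*l - 18
(5) = -8*b^2 + 40*b + m*(b - 5)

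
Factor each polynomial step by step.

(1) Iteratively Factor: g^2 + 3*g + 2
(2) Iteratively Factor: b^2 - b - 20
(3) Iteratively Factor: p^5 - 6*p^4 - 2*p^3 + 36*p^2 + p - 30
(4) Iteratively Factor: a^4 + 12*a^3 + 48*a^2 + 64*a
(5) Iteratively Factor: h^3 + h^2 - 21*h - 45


(1) = (g + 2)*(g + 1)
(2) = (b - 5)*(b + 4)
(3) = (p - 3)*(p^4 - 3*p^3 - 11*p^2 + 3*p + 10) = (p - 3)*(p + 2)*(p^3 - 5*p^2 - p + 5) = (p - 5)*(p - 3)*(p + 2)*(p^2 - 1) = (p - 5)*(p - 3)*(p - 1)*(p + 2)*(p + 1)
(4) = (a + 4)*(a^3 + 8*a^2 + 16*a) = (a + 4)^2*(a^2 + 4*a) = a*(a + 4)^2*(a + 4)
(5) = (h - 5)*(h^2 + 6*h + 9) = (h - 5)*(h + 3)*(h + 3)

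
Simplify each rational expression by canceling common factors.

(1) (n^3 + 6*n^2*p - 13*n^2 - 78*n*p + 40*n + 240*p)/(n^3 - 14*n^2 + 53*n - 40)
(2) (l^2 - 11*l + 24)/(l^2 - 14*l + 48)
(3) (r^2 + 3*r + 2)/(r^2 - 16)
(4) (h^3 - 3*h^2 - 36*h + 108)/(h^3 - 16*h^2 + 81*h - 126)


(1) = (n + 6*p)/(n - 1)
(2) = (l - 3)/(l - 6)
(3) = (r^2 + 3*r + 2)/(r^2 - 16)
(4) = (h + 6)/(h - 7)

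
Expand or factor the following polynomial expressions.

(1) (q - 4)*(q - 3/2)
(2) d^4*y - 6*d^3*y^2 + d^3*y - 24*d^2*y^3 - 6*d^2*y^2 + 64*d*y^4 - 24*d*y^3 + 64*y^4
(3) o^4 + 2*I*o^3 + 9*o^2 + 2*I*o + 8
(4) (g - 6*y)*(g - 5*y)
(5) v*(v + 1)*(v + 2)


(1) = q^2 - 11*q/2 + 6
(2) = (d - 8*y)*(d - 2*y)*(d + 4*y)*(d*y + y)
(3) = (o - 2*I)*(o - I)*(o + I)*(o + 4*I)
(4) = g^2 - 11*g*y + 30*y^2
(5) = v^3 + 3*v^2 + 2*v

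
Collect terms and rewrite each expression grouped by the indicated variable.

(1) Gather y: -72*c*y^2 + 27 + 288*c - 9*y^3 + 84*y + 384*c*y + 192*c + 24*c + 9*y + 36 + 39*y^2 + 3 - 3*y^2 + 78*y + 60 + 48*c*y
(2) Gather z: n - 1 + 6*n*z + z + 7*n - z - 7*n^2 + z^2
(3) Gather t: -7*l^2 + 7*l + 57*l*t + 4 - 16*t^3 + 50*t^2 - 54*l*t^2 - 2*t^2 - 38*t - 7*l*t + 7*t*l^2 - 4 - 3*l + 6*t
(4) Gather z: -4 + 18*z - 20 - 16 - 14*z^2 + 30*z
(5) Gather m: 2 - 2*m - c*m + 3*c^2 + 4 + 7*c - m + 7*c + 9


(1) = 504*c - 9*y^3 + y^2*(36 - 72*c) + y*(432*c + 171) + 126
(2) = -7*n^2 + 6*n*z + 8*n + z^2 - 1
(3) = -7*l^2 + 4*l - 16*t^3 + t^2*(48 - 54*l) + t*(7*l^2 + 50*l - 32)
(4) = -14*z^2 + 48*z - 40
(5) = 3*c^2 + 14*c + m*(-c - 3) + 15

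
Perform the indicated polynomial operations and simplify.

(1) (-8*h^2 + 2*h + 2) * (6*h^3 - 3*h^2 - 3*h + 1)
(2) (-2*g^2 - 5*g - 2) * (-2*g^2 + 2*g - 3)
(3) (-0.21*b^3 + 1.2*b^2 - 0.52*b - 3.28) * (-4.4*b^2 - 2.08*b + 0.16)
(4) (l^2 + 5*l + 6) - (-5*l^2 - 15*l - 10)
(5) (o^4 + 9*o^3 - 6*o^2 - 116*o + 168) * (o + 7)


(1) = -48*h^5 + 36*h^4 + 30*h^3 - 20*h^2 - 4*h + 2
(2) = 4*g^4 + 6*g^3 + 11*g + 6
(3) = 0.924*b^5 - 4.8432*b^4 - 0.2416*b^3 + 15.7056*b^2 + 6.7392*b - 0.5248
(4) = 6*l^2 + 20*l + 16
(5) = o^5 + 16*o^4 + 57*o^3 - 158*o^2 - 644*o + 1176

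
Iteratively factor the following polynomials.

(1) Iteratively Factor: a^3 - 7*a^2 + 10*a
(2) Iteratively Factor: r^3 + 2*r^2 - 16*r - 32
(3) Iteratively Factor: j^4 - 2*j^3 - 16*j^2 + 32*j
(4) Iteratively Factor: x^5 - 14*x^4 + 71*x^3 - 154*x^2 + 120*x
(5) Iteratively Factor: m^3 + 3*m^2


(1) = (a - 5)*(a^2 - 2*a) = a*(a - 5)*(a - 2)
(2) = (r + 2)*(r^2 - 16) = (r + 2)*(r + 4)*(r - 4)
(3) = (j - 4)*(j^3 + 2*j^2 - 8*j) = (j - 4)*(j + 4)*(j^2 - 2*j) = (j - 4)*(j - 2)*(j + 4)*(j)
(4) = (x - 2)*(x^4 - 12*x^3 + 47*x^2 - 60*x) = (x - 4)*(x - 2)*(x^3 - 8*x^2 + 15*x) = (x - 4)*(x - 3)*(x - 2)*(x^2 - 5*x) = (x - 5)*(x - 4)*(x - 3)*(x - 2)*(x)
(5) = (m + 3)*(m^2) = m*(m + 3)*(m)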